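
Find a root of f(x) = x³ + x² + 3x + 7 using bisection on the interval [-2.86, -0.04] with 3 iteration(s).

f(x) = x³ + x² + 3x + 7
Initial interval: [-2.86, -0.04]

Iteration 1:
  c_1 = (-2.860000 + (-0.040000))/2 = -1.450000
  f(c_1) = f(-1.450000) = 1.703875
  f(a) × f(c) < 0, new interval: [-2.860000, -1.450000]
Iteration 2:
  c_2 = (-2.860000 + (-1.450000))/2 = -2.155000
  f(c_2) = f(-2.155000) = -4.828849
  f(a) × f(c) ≥ 0, new interval: [-2.155000, -1.450000]
Iteration 3:
  c_3 = (-2.155000 + (-1.450000))/2 = -1.802500
  f(c_3) = f(-1.802500) = -1.014828
  f(a) × f(c) ≥ 0, new interval: [-1.802500, -1.450000]

After 3 iteration(s), the approximation is c_3 = -1.802500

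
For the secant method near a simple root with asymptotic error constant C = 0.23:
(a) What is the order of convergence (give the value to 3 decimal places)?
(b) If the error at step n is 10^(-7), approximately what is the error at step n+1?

(a) Secant method has superlinear convergence with order φ = (1+√5)/2 ≈ 1.618.
    This means |e_{n+1}| ≈ C|e_n|^1.618.

(b) With |e_n| = 10^(-7) and C = 0.23:
    |e_{n+1}| ≈ 0.23 × (10^(-7))^1.618 = 0.23 × 10^(-11.33)

(a) ≈ 1.618 (golden ratio); (b) |e_{n+1}| ≈ 1.085e-12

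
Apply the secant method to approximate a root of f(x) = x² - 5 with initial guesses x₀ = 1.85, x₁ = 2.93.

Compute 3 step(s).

f(x) = x² - 5
x₀ = 1.85, x₁ = 2.93

Secant formula: x_{n+1} = x_n - f(x_n)(x_n - x_{n-1})/(f(x_n) - f(x_{n-1}))

Iteration 1:
  f(1.850000) = -1.577500
  f(2.930000) = 3.584900
  x_2 = 2.930000 - 3.584900×(2.930000 - 1.850000)/(3.584900 - (-1.577500))
       = 2.180021
Iteration 2:
  f(2.930000) = 3.584900
  f(2.180021) = -0.247509
  x_3 = 2.180021 - (-0.247509)×(2.180021 - 2.930000)/(-0.247509 - 3.584900)
       = 2.228457
Iteration 3:
  f(2.180021) = -0.247509
  f(2.228457) = -0.033980
  x_4 = 2.228457 - (-0.033980)×(2.228457 - 2.180021)/(-0.033980 - (-0.247509))
       = 2.236165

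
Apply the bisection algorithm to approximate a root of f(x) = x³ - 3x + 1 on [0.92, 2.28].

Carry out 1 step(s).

f(x) = x³ - 3x + 1
Initial interval: [0.92, 2.28]

Iteration 1:
  c_1 = (0.920000 + 2.280000)/2 = 1.600000
  f(c_1) = f(1.600000) = 0.296000
  f(a) × f(c) < 0, new interval: [0.920000, 1.600000]

After 1 iteration(s), the approximation is c_1 = 1.600000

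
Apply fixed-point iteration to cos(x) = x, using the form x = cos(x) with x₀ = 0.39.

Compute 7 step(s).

Equation: cos(x) = x
Fixed-point form: x = cos(x)
x₀ = 0.39

x_1 = g(0.390000) = 0.924909
x_2 = g(0.924909) = 0.601907
x_3 = g(0.601907) = 0.824257
x_4 = g(0.824257) = 0.679102
x_5 = g(0.679102) = 0.778137
x_6 = g(0.778137) = 0.712223
x_7 = g(0.712223) = 0.756911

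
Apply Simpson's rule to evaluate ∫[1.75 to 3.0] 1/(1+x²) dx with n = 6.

f(x) = 1/(1+x²)
a = 1.75, b = 3.0, n = 6
h = (b - a)/n = 0.208333

Simpson's rule: (h/3)[f(x₀) + 4f(x₁) + 2f(x₂) + ... + f(xₙ)]

x_0 = 1.7500, f(x_0) = 0.246154, coefficient = 1
x_1 = 1.9583, f(x_1) = 0.206822, coefficient = 4
x_2 = 2.1667, f(x_2) = 0.175610, coefficient = 2
x_3 = 2.3750, f(x_3) = 0.150588, coefficient = 4
x_4 = 2.5833, f(x_4) = 0.130317, coefficient = 2
x_5 = 2.7917, f(x_5) = 0.113722, coefficient = 4
x_6 = 3.0000, f(x_6) = 0.100000, coefficient = 1

I ≈ (0.208333/3) × 2.842535 = 0.197398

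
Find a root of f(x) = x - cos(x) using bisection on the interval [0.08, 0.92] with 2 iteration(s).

f(x) = x - cos(x)
Initial interval: [0.08, 0.92]

Iteration 1:
  c_1 = (0.080000 + 0.920000)/2 = 0.500000
  f(c_1) = f(0.500000) = -0.377583
  f(a) × f(c) ≥ 0, new interval: [0.500000, 0.920000]
Iteration 2:
  c_2 = (0.500000 + 0.920000)/2 = 0.710000
  f(c_2) = f(0.710000) = -0.048362
  f(a) × f(c) ≥ 0, new interval: [0.710000, 0.920000]

After 2 iteration(s), the approximation is c_2 = 0.710000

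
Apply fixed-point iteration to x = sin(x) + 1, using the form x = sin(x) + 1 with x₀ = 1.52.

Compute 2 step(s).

Equation: x = sin(x) + 1
Fixed-point form: x = sin(x) + 1
x₀ = 1.52

x_1 = g(1.520000) = 1.998710
x_2 = g(1.998710) = 1.909833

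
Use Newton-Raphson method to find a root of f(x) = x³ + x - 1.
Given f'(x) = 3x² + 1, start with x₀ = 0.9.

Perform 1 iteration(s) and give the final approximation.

f(x) = x³ + x - 1
f'(x) = 3x² + 1
x₀ = 0.9

Newton-Raphson formula: x_{n+1} = x_n - f(x_n)/f'(x_n)

Iteration 1:
  f(0.900000) = 0.629000
  f'(0.900000) = 3.430000
  x_1 = 0.900000 - 0.629000/3.430000 = 0.716618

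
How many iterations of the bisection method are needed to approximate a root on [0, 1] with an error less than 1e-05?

We need (b-a)/2^n ≤ 1e-05
(1 - 0)/2^n ≤ 1e-05
1/2^n ≤ 1e-05
2^n ≥ 100000
n ≥ log₂(100000) = 16.61
n ≥ 17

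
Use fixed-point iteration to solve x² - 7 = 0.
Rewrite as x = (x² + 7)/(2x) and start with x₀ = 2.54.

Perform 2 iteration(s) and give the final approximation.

Equation: x² - 7 = 0
Fixed-point form: x = (x² + 7)/(2x)
x₀ = 2.54

x_1 = g(2.540000) = 2.647953
x_2 = g(2.647953) = 2.645752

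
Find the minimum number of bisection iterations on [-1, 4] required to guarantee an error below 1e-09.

We need (b-a)/2^n ≤ 1e-09
(4 - (-1))/2^n ≤ 1e-09
5/2^n ≤ 1e-09
2^n ≥ 5000000000
n ≥ log₂(5000000000) = 32.22
n ≥ 33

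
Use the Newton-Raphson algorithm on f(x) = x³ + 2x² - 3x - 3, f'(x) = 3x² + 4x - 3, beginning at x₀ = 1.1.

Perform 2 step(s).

f(x) = x³ + 2x² - 3x - 3
f'(x) = 3x² + 4x - 3
x₀ = 1.1

Newton-Raphson formula: x_{n+1} = x_n - f(x_n)/f'(x_n)

Iteration 1:
  f(1.100000) = -2.549000
  f'(1.100000) = 5.030000
  x_1 = 1.100000 - (-2.549000)/5.030000 = 1.606759
Iteration 2:
  f(1.606759) = 1.491206
  f'(1.606759) = 11.172065
  x_2 = 1.606759 - 1.491206/11.172065 = 1.473283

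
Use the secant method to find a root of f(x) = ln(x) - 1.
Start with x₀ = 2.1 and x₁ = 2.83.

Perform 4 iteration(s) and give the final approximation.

f(x) = ln(x) - 1
x₀ = 2.1, x₁ = 2.83

Secant formula: x_{n+1} = x_n - f(x_n)(x_n - x_{n-1})/(f(x_n) - f(x_{n-1}))

Iteration 1:
  f(2.100000) = -0.258063
  f(2.830000) = 0.040277
  x_2 = 2.830000 - 0.040277×(2.830000 - 2.100000)/(0.040277 - (-0.258063))
       = 2.731448
Iteration 2:
  f(2.830000) = 0.040277
  f(2.731448) = 0.004832
  x_3 = 2.731448 - 0.004832×(2.731448 - 2.830000)/(0.004832 - 0.040277)
       = 2.718013
Iteration 3:
  f(2.731448) = 0.004832
  f(2.718013) = -0.000099
  x_4 = 2.718013 - (-0.000099)×(2.718013 - 2.731448)/(-0.000099 - 0.004832)
       = 2.718282
Iteration 4:
  f(2.718013) = -0.000099
  f(2.718282) = 0.000000
  x_5 = 2.718282 - 0.000000×(2.718282 - 2.718013)/(0.000000 - (-0.000099))
       = 2.718282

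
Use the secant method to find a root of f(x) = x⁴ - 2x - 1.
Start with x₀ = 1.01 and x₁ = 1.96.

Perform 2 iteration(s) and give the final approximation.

f(x) = x⁴ - 2x - 1
x₀ = 1.01, x₁ = 1.96

Secant formula: x_{n+1} = x_n - f(x_n)(x_n - x_{n-1})/(f(x_n) - f(x_{n-1}))

Iteration 1:
  f(1.010000) = -1.979396
  f(1.960000) = 9.837891
  x_2 = 1.960000 - 9.837891×(1.960000 - 1.010000)/(9.837891 - (-1.979396))
       = 1.169125
Iteration 2:
  f(1.960000) = 9.837891
  f(1.169125) = -1.469962
  x_3 = 1.169125 - (-1.469962)×(1.169125 - 1.960000)/(-1.469962 - 9.837891)
       = 1.271935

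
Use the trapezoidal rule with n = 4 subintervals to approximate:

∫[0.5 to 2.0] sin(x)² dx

f(x) = sin(x)²
a = 0.5, b = 2.0, n = 4
h = (b - a)/n = 0.375000

Trapezoidal rule: (h/2)[f(x₀) + 2f(x₁) + 2f(x₂) + ... + f(xₙ)]

x_0 = 0.5000, f(x_0) = 0.229849, coefficient = 1
x_1 = 0.8750, f(x_1) = 0.589123, coefficient = 2
x_2 = 1.2500, f(x_2) = 0.900572, coefficient = 2
x_3 = 1.6250, f(x_3) = 0.997065, coefficient = 2
x_4 = 2.0000, f(x_4) = 0.826822, coefficient = 1

I ≈ (0.375000/2) × 6.030190 = 1.130661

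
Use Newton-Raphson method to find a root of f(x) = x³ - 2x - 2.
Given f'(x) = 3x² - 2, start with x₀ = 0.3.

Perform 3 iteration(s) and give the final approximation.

f(x) = x³ - 2x - 2
f'(x) = 3x² - 2
x₀ = 0.3

Newton-Raphson formula: x_{n+1} = x_n - f(x_n)/f'(x_n)

Iteration 1:
  f(0.300000) = -2.573000
  f'(0.300000) = -1.730000
  x_1 = 0.300000 - (-2.573000)/(-1.730000) = -1.187283
Iteration 2:
  f(-1.187283) = -1.299077
  f'(-1.187283) = 2.228924
  x_2 = -1.187283 - (-1.299077)/2.228924 = -0.604456
Iteration 3:
  f(-0.604456) = -1.011936
  f'(-0.604456) = -0.903898
  x_3 = -0.604456 - (-1.011936)/(-0.903898) = -1.723981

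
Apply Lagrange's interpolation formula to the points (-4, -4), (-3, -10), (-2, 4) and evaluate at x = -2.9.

Lagrange interpolation formula:
P(x) = Σ yᵢ × Lᵢ(x)
where Lᵢ(x) = Π_{j≠i} (x - xⱼ)/(xᵢ - xⱼ)

L_0(-2.9) = (-2.9 - (-3))/(-4 - (-3)) × (-2.9 - (-2))/(-4 - (-2)) = -0.045000
L_1(-2.9) = (-2.9 - (-4))/(-3 - (-4)) × (-2.9 - (-2))/(-3 - (-2)) = 0.990000
L_2(-2.9) = (-2.9 - (-4))/(-2 - (-4)) × (-2.9 - (-3))/(-2 - (-3)) = 0.055000

P(-2.9) = (-4)×L_0(-2.9) + (-10)×L_1(-2.9) + 4×L_2(-2.9)
P(-2.9) = -9.500000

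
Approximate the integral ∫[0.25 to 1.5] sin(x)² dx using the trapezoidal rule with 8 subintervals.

f(x) = sin(x)²
a = 0.25, b = 1.5, n = 8
h = (b - a)/n = 0.156250

Trapezoidal rule: (h/2)[f(x₀) + 2f(x₁) + 2f(x₂) + ... + f(xₙ)]

x_0 = 0.2500, f(x_0) = 0.061209, coefficient = 1
x_1 = 0.4062, f(x_1) = 0.156157, coefficient = 2
x_2 = 0.5625, f(x_2) = 0.284412, coefficient = 2
x_3 = 0.7188, f(x_3) = 0.433549, coefficient = 2
x_4 = 0.8750, f(x_4) = 0.589123, coefficient = 2
x_5 = 1.0312, f(x_5) = 0.736064, coefficient = 2
x_6 = 1.1875, f(x_6) = 0.860139, coefficient = 2
x_7 = 1.3438, f(x_7) = 0.949330, coefficient = 2
x_8 = 1.5000, f(x_8) = 0.994996, coefficient = 1

I ≈ (0.156250/2) × 9.073753 = 0.708887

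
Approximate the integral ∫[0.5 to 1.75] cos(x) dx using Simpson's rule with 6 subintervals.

f(x) = cos(x)
a = 0.5, b = 1.75, n = 6
h = (b - a)/n = 0.208333

Simpson's rule: (h/3)[f(x₀) + 4f(x₁) + 2f(x₂) + ... + f(xₙ)]

x_0 = 0.5000, f(x_0) = 0.877583, coefficient = 1
x_1 = 0.7083, f(x_1) = 0.759447, coefficient = 4
x_2 = 0.9167, f(x_2) = 0.608469, coefficient = 2
x_3 = 1.1250, f(x_3) = 0.431177, coefficient = 4
x_4 = 1.3333, f(x_4) = 0.235238, coefficient = 2
x_5 = 1.5417, f(x_5) = 0.029126, coefficient = 4
x_6 = 1.7500, f(x_6) = -0.178246, coefficient = 1

I ≈ (0.208333/3) × 7.265746 = 0.504566
Exact value: 0.504560
Error: 0.000005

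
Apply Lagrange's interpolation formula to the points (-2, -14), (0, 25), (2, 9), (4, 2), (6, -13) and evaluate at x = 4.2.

Lagrange interpolation formula:
P(x) = Σ yᵢ × Lᵢ(x)
where Lᵢ(x) = Π_{j≠i} (x - xⱼ)/(xᵢ - xⱼ)

L_0(4.2) = (4.2 - 0)/(-2 - 0) × (4.2 - 2)/(-2 - 2) × (4.2 - 4)/(-2 - 4) × (4.2 - 6)/(-2 - 6) = -0.008663
L_1(4.2) = (4.2 - (-2))/(0 - (-2)) × (4.2 - 2)/(0 - 2) × (4.2 - 4)/(0 - 4) × (4.2 - 6)/(0 - 6) = 0.051150
L_2(4.2) = (4.2 - (-2))/(2 - (-2)) × (4.2 - 0)/(2 - 0) × (4.2 - 4)/(2 - 4) × (4.2 - 6)/(2 - 6) = -0.146475
L_3(4.2) = (4.2 - (-2))/(4 - (-2)) × (4.2 - 0)/(4 - 0) × (4.2 - 2)/(4 - 2) × (4.2 - 6)/(4 - 6) = 1.074150
L_4(4.2) = (4.2 - (-2))/(6 - (-2)) × (4.2 - 0)/(6 - 0) × (4.2 - 2)/(6 - 2) × (4.2 - 4)/(6 - 4) = 0.029838

P(4.2) = (-14)×L_0(4.2) + 25×L_1(4.2) + 9×L_2(4.2) + 2×L_3(4.2) + (-13)×L_4(4.2)
P(4.2) = 1.842162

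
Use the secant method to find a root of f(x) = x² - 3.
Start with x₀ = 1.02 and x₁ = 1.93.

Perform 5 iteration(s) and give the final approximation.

f(x) = x² - 3
x₀ = 1.02, x₁ = 1.93

Secant formula: x_{n+1} = x_n - f(x_n)(x_n - x_{n-1})/(f(x_n) - f(x_{n-1}))

Iteration 1:
  f(1.020000) = -1.959600
  f(1.930000) = 0.724900
  x_2 = 1.930000 - 0.724900×(1.930000 - 1.020000)/(0.724900 - (-1.959600))
       = 1.684271
Iteration 2:
  f(1.930000) = 0.724900
  f(1.684271) = -0.163231
  x_3 = 1.684271 - (-0.163231)×(1.684271 - 1.930000)/(-0.163231 - 0.724900)
       = 1.729434
Iteration 3:
  f(1.684271) = -0.163231
  f(1.729434) = -0.009058
  x_4 = 1.729434 - (-0.009058)×(1.729434 - 1.684271)/(-0.009058 - (-0.163231))
       = 1.732087
Iteration 4:
  f(1.729434) = -0.009058
  f(1.732087) = 0.000127
  x_5 = 1.732087 - 0.000127×(1.732087 - 1.729434)/(0.000127 - (-0.009058))
       = 1.732051
Iteration 5:
  f(1.732087) = 0.000127
  f(1.732051) = 0.000000
  x_6 = 1.732051 - 0.000000×(1.732051 - 1.732087)/(0.000000 - 0.000127)
       = 1.732051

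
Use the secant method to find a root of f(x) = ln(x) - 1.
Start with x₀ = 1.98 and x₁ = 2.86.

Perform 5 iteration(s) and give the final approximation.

f(x) = ln(x) - 1
x₀ = 1.98, x₁ = 2.86

Secant formula: x_{n+1} = x_n - f(x_n)(x_n - x_{n-1})/(f(x_n) - f(x_{n-1}))

Iteration 1:
  f(1.980000) = -0.316903
  f(2.860000) = 0.050822
  x_2 = 2.860000 - 0.050822×(2.860000 - 1.980000)/(0.050822 - (-0.316903))
       = 2.738379
Iteration 2:
  f(2.860000) = 0.050822
  f(2.738379) = 0.007366
  x_3 = 2.738379 - 0.007366×(2.738379 - 2.860000)/(0.007366 - 0.050822)
       = 2.717763
Iteration 3:
  f(2.738379) = 0.007366
  f(2.717763) = -0.000191
  x_4 = 2.717763 - (-0.000191)×(2.717763 - 2.738379)/(-0.000191 - 0.007366)
       = 2.718284
Iteration 4:
  f(2.717763) = -0.000191
  f(2.718284) = 0.000001
  x_5 = 2.718284 - 0.000001×(2.718284 - 2.717763)/(0.000001 - (-0.000191))
       = 2.718282
Iteration 5:
  f(2.718284) = 0.000001
  f(2.718282) = 0.000000
  x_6 = 2.718282 - 0.000000×(2.718282 - 2.718284)/(0.000000 - 0.000001)
       = 2.718282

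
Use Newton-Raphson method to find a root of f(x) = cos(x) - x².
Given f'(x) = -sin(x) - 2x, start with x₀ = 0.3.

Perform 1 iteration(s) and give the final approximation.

f(x) = cos(x) - x²
f'(x) = -sin(x) - 2x
x₀ = 0.3

Newton-Raphson formula: x_{n+1} = x_n - f(x_n)/f'(x_n)

Iteration 1:
  f(0.300000) = 0.865336
  f'(0.300000) = -0.895520
  x_1 = 0.300000 - 0.865336/(-0.895520) = 1.266295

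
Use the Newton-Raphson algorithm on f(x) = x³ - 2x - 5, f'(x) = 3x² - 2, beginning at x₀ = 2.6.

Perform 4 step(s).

f(x) = x³ - 2x - 5
f'(x) = 3x² - 2
x₀ = 2.6

Newton-Raphson formula: x_{n+1} = x_n - f(x_n)/f'(x_n)

Iteration 1:
  f(2.600000) = 7.376000
  f'(2.600000) = 18.280000
  x_1 = 2.600000 - 7.376000/18.280000 = 2.196499
Iteration 2:
  f(2.196499) = 1.204247
  f'(2.196499) = 12.473822
  x_2 = 2.196499 - 1.204247/12.473822 = 2.099957
Iteration 3:
  f(2.099957) = 0.060517
  f'(2.099957) = 11.229458
  x_3 = 2.099957 - 0.060517/11.229458 = 2.094568
Iteration 4:
  f(2.094568) = 0.000183
  f'(2.094568) = 11.161644
  x_4 = 2.094568 - 0.000183/11.161644 = 2.094551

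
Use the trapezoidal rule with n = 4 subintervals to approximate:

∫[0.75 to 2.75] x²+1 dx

f(x) = x²+1
a = 0.75, b = 2.75, n = 4
h = (b - a)/n = 0.500000

Trapezoidal rule: (h/2)[f(x₀) + 2f(x₁) + 2f(x₂) + ... + f(xₙ)]

x_0 = 0.7500, f(x_0) = 1.562500, coefficient = 1
x_1 = 1.2500, f(x_1) = 2.562500, coefficient = 2
x_2 = 1.7500, f(x_2) = 4.062500, coefficient = 2
x_3 = 2.2500, f(x_3) = 6.062500, coefficient = 2
x_4 = 2.7500, f(x_4) = 8.562500, coefficient = 1

I ≈ (0.500000/2) × 35.500000 = 8.875000
Exact value: 8.791667
Error: 0.083333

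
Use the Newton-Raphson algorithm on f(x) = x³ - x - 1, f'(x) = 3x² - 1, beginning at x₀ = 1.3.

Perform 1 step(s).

f(x) = x³ - x - 1
f'(x) = 3x² - 1
x₀ = 1.3

Newton-Raphson formula: x_{n+1} = x_n - f(x_n)/f'(x_n)

Iteration 1:
  f(1.300000) = -0.103000
  f'(1.300000) = 4.070000
  x_1 = 1.300000 - (-0.103000)/4.070000 = 1.325307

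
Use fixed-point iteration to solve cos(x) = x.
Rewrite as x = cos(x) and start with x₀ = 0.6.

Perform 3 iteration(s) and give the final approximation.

Equation: cos(x) = x
Fixed-point form: x = cos(x)
x₀ = 0.6

x_1 = g(0.600000) = 0.825336
x_2 = g(0.825336) = 0.678310
x_3 = g(0.678310) = 0.778634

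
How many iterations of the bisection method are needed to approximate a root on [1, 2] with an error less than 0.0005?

We need (b-a)/2^n ≤ 0.0005
(2 - 1)/2^n ≤ 0.0005
1/2^n ≤ 0.0005
2^n ≥ 2000
n ≥ log₂(2000) = 10.97
n ≥ 11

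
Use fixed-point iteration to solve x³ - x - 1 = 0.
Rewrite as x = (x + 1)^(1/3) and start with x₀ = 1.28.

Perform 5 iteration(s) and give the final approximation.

Equation: x³ - x - 1 = 0
Fixed-point form: x = (x + 1)^(1/3)
x₀ = 1.28

x_1 = g(1.280000) = 1.316169
x_2 = g(1.316169) = 1.323092
x_3 = g(1.323092) = 1.324409
x_4 = g(1.324409) = 1.324659
x_5 = g(1.324659) = 1.324707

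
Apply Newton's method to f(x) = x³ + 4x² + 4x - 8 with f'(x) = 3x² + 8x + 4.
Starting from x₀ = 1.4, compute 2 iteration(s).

f(x) = x³ + 4x² + 4x - 8
f'(x) = 3x² + 8x + 4
x₀ = 1.4

Newton-Raphson formula: x_{n+1} = x_n - f(x_n)/f'(x_n)

Iteration 1:
  f(1.400000) = 8.184000
  f'(1.400000) = 21.080000
  x_1 = 1.400000 - 8.184000/21.080000 = 1.011765
Iteration 2:
  f(1.011765) = 1.177441
  f'(1.011765) = 15.165121
  x_2 = 1.011765 - 1.177441/15.165121 = 0.934123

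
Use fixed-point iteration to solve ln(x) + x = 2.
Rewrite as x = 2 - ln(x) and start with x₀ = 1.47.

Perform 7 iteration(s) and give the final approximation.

Equation: ln(x) + x = 2
Fixed-point form: x = 2 - ln(x)
x₀ = 1.47

x_1 = g(1.470000) = 1.614738
x_2 = g(1.614738) = 1.520828
x_3 = g(1.520828) = 1.580745
x_4 = g(1.580745) = 1.542104
x_5 = g(1.542104) = 1.566853
x_6 = g(1.566853) = 1.550931
x_7 = g(1.550931) = 1.561145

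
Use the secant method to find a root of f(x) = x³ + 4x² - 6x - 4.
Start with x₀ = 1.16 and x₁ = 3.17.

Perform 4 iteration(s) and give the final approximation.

f(x) = x³ + 4x² - 6x - 4
x₀ = 1.16, x₁ = 3.17

Secant formula: x_{n+1} = x_n - f(x_n)(x_n - x_{n-1})/(f(x_n) - f(x_{n-1}))

Iteration 1:
  f(1.160000) = -4.016704
  f(3.170000) = 49.030613
  x_2 = 3.170000 - 49.030613×(3.170000 - 1.160000)/(49.030613 - (-4.016704))
       = 1.312196
Iteration 2:
  f(3.170000) = 49.030613
  f(1.312196) = -2.726330
  x_3 = 1.312196 - (-2.726330)×(1.312196 - 3.170000)/(-2.726330 - 49.030613)
       = 1.410057
Iteration 3:
  f(1.312196) = -2.726330
  f(1.410057) = -1.703741
  x_4 = 1.410057 - (-1.703741)×(1.410057 - 1.312196)/(-1.703741 - (-2.726330))
       = 1.573104
Iteration 4:
  f(1.410057) = -1.703741
  f(1.573104) = 0.352886
  x_5 = 1.573104 - 0.352886×(1.573104 - 1.410057)/(0.352886 - (-1.703741))
       = 1.545127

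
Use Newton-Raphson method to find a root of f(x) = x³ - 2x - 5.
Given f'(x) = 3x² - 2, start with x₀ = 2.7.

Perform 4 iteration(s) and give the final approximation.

f(x) = x³ - 2x - 5
f'(x) = 3x² - 2
x₀ = 2.7

Newton-Raphson formula: x_{n+1} = x_n - f(x_n)/f'(x_n)

Iteration 1:
  f(2.700000) = 9.283000
  f'(2.700000) = 19.870000
  x_1 = 2.700000 - 9.283000/19.870000 = 2.232813
Iteration 2:
  f(2.232813) = 1.665964
  f'(2.232813) = 12.956366
  x_2 = 2.232813 - 1.665964/12.956366 = 2.104231
Iteration 3:
  f(2.104231) = 0.108623
  f'(2.104231) = 11.283360
  x_3 = 2.104231 - 0.108623/11.283360 = 2.094604
Iteration 4:
  f(2.094604) = 0.000584
  f'(2.094604) = 11.162095
  x_4 = 2.094604 - 0.000584/11.162095 = 2.094551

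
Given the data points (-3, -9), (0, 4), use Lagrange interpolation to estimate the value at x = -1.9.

Lagrange interpolation formula:
P(x) = Σ yᵢ × Lᵢ(x)
where Lᵢ(x) = Π_{j≠i} (x - xⱼ)/(xᵢ - xⱼ)

L_0(-1.9) = (-1.9 - 0)/(-3 - 0) = 0.633333
L_1(-1.9) = (-1.9 - (-3))/(0 - (-3)) = 0.366667

P(-1.9) = (-9)×L_0(-1.9) + 4×L_1(-1.9)
P(-1.9) = -4.233333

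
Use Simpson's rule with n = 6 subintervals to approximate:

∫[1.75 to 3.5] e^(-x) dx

f(x) = e^(-x)
a = 1.75, b = 3.5, n = 6
h = (b - a)/n = 0.291667

Simpson's rule: (h/3)[f(x₀) + 4f(x₁) + 2f(x₂) + ... + f(xₙ)]

x_0 = 1.7500, f(x_0) = 0.173774, coefficient = 1
x_1 = 2.0417, f(x_1) = 0.129812, coefficient = 4
x_2 = 2.3333, f(x_2) = 0.096972, coefficient = 2
x_3 = 2.6250, f(x_3) = 0.072440, coefficient = 4
x_4 = 2.9167, f(x_4) = 0.054114, coefficient = 2
x_5 = 3.2083, f(x_5) = 0.040424, coefficient = 4
x_6 = 3.5000, f(x_6) = 0.030197, coefficient = 1

I ≈ (0.291667/3) × 1.476846 = 0.143582
Exact value: 0.143577
Error: 0.000006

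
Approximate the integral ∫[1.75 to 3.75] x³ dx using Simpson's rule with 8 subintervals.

f(x) = x³
a = 1.75, b = 3.75, n = 8
h = (b - a)/n = 0.250000

Simpson's rule: (h/3)[f(x₀) + 4f(x₁) + 2f(x₂) + ... + f(xₙ)]

x_0 = 1.7500, f(x_0) = 5.359375, coefficient = 1
x_1 = 2.0000, f(x_1) = 8.000000, coefficient = 4
x_2 = 2.2500, f(x_2) = 11.390625, coefficient = 2
x_3 = 2.5000, f(x_3) = 15.625000, coefficient = 4
x_4 = 2.7500, f(x_4) = 20.796875, coefficient = 2
x_5 = 3.0000, f(x_5) = 27.000000, coefficient = 4
x_6 = 3.2500, f(x_6) = 34.328125, coefficient = 2
x_7 = 3.5000, f(x_7) = 42.875000, coefficient = 4
x_8 = 3.7500, f(x_8) = 52.734375, coefficient = 1

I ≈ (0.250000/3) × 565.125000 = 47.093750
Exact value: 47.093750
Error: 0.000000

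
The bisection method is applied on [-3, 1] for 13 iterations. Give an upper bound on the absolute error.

Bisection error bound: |error| ≤ (b-a)/2^n
|error| ≤ (1 - (-3))/2^13 = 4/2^13
|error| ≤ 0.0004882812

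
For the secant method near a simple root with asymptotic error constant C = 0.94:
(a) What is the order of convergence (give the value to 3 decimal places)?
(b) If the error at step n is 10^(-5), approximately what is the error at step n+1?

(a) Secant method has superlinear convergence with order φ = (1+√5)/2 ≈ 1.618.
    This means |e_{n+1}| ≈ C|e_n|^1.618.

(b) With |e_n| = 10^(-5) and C = 0.94:
    |e_{n+1}| ≈ 0.94 × (10^(-5))^1.618 = 0.94 × 10^(-8.09)

(a) ≈ 1.618 (golden ratio); (b) |e_{n+1}| ≈ 7.638e-09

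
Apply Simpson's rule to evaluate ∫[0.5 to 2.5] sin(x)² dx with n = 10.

f(x) = sin(x)²
a = 0.5, b = 2.5, n = 10
h = (b - a)/n = 0.200000

Simpson's rule: (h/3)[f(x₀) + 4f(x₁) + 2f(x₂) + ... + f(xₙ)]

x_0 = 0.5000, f(x_0) = 0.229849, coefficient = 1
x_1 = 0.7000, f(x_1) = 0.415016, coefficient = 4
x_2 = 0.9000, f(x_2) = 0.613601, coefficient = 2
x_3 = 1.1000, f(x_3) = 0.794251, coefficient = 4
x_4 = 1.3000, f(x_4) = 0.928444, coefficient = 2
x_5 = 1.5000, f(x_5) = 0.994996, coefficient = 4
x_6 = 1.7000, f(x_6) = 0.983399, coefficient = 2
x_7 = 1.9000, f(x_7) = 0.895484, coefficient = 4
x_8 = 2.1000, f(x_8) = 0.745130, coefficient = 2
x_9 = 2.3000, f(x_9) = 0.556076, coefficient = 4
x_10 = 2.5000, f(x_10) = 0.358169, coefficient = 1

I ≈ (0.200000/3) × 21.752461 = 1.450164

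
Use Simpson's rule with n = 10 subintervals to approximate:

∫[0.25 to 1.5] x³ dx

f(x) = x³
a = 0.25, b = 1.5, n = 10
h = (b - a)/n = 0.125000

Simpson's rule: (h/3)[f(x₀) + 4f(x₁) + 2f(x₂) + ... + f(xₙ)]

x_0 = 0.2500, f(x_0) = 0.015625, coefficient = 1
x_1 = 0.3750, f(x_1) = 0.052734, coefficient = 4
x_2 = 0.5000, f(x_2) = 0.125000, coefficient = 2
x_3 = 0.6250, f(x_3) = 0.244141, coefficient = 4
x_4 = 0.7500, f(x_4) = 0.421875, coefficient = 2
x_5 = 0.8750, f(x_5) = 0.669922, coefficient = 4
x_6 = 1.0000, f(x_6) = 1.000000, coefficient = 2
x_7 = 1.1250, f(x_7) = 1.423828, coefficient = 4
x_8 = 1.2500, f(x_8) = 1.953125, coefficient = 2
x_9 = 1.3750, f(x_9) = 2.599609, coefficient = 4
x_10 = 1.5000, f(x_10) = 3.375000, coefficient = 1

I ≈ (0.125000/3) × 30.351562 = 1.264648
Exact value: 1.264648
Error: 0.000000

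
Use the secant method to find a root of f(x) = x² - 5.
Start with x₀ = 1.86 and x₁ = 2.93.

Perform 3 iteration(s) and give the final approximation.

f(x) = x² - 5
x₀ = 1.86, x₁ = 2.93

Secant formula: x_{n+1} = x_n - f(x_n)(x_n - x_{n-1})/(f(x_n) - f(x_{n-1}))

Iteration 1:
  f(1.860000) = -1.540400
  f(2.930000) = 3.584900
  x_2 = 2.930000 - 3.584900×(2.930000 - 1.860000)/(3.584900 - (-1.540400))
       = 2.181587
Iteration 2:
  f(2.930000) = 3.584900
  f(2.181587) = -0.240680
  x_3 = 2.181587 - (-0.240680)×(2.181587 - 2.930000)/(-0.240680 - 3.584900)
       = 2.228672
Iteration 3:
  f(2.181587) = -0.240680
  f(2.228672) = -0.033022
  x_4 = 2.228672 - (-0.033022)×(2.228672 - 2.181587)/(-0.033022 - (-0.240680))
       = 2.236159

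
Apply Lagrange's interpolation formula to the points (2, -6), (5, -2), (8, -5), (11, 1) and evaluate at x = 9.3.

Lagrange interpolation formula:
P(x) = Σ yᵢ × Lᵢ(x)
where Lᵢ(x) = Π_{j≠i} (x - xⱼ)/(xᵢ - xⱼ)

L_0(9.3) = (9.3 - 5)/(2 - 5) × (9.3 - 8)/(2 - 8) × (9.3 - 11)/(2 - 11) = 0.058660
L_1(9.3) = (9.3 - 2)/(5 - 2) × (9.3 - 8)/(5 - 8) × (9.3 - 11)/(5 - 11) = -0.298759
L_2(9.3) = (9.3 - 2)/(8 - 2) × (9.3 - 5)/(8 - 5) × (9.3 - 11)/(8 - 11) = 0.988204
L_3(9.3) = (9.3 - 2)/(11 - 2) × (9.3 - 5)/(11 - 5) × (9.3 - 8)/(11 - 8) = 0.251895

P(9.3) = (-6)×L_0(9.3) + (-2)×L_1(9.3) + (-5)×L_2(9.3) + 1×L_3(9.3)
P(9.3) = -4.443568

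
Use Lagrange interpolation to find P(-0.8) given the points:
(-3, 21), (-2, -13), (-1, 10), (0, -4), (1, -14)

Lagrange interpolation formula:
P(x) = Σ yᵢ × Lᵢ(x)
where Lᵢ(x) = Π_{j≠i} (x - xⱼ)/(xᵢ - xⱼ)

L_0(-0.8) = (-0.8 - (-2))/(-3 - (-2)) × (-0.8 - (-1))/(-3 - (-1)) × (-0.8 - 0)/(-3 - 0) × (-0.8 - 1)/(-3 - 1) = 0.014400
L_1(-0.8) = (-0.8 - (-3))/(-2 - (-3)) × (-0.8 - (-1))/(-2 - (-1)) × (-0.8 - 0)/(-2 - 0) × (-0.8 - 1)/(-2 - 1) = -0.105600
L_2(-0.8) = (-0.8 - (-3))/(-1 - (-3)) × (-0.8 - (-2))/(-1 - (-2)) × (-0.8 - 0)/(-1 - 0) × (-0.8 - 1)/(-1 - 1) = 0.950400
L_3(-0.8) = (-0.8 - (-3))/(0 - (-3)) × (-0.8 - (-2))/(0 - (-2)) × (-0.8 - (-1))/(0 - (-1)) × (-0.8 - 1)/(0 - 1) = 0.158400
L_4(-0.8) = (-0.8 - (-3))/(1 - (-3)) × (-0.8 - (-2))/(1 - (-2)) × (-0.8 - (-1))/(1 - (-1)) × (-0.8 - 0)/(1 - 0) = -0.017600

P(-0.8) = 21×L_0(-0.8) + (-13)×L_1(-0.8) + 10×L_2(-0.8) + (-4)×L_3(-0.8) + (-14)×L_4(-0.8)
P(-0.8) = 10.792000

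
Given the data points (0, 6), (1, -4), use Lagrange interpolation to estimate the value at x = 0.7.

Lagrange interpolation formula:
P(x) = Σ yᵢ × Lᵢ(x)
where Lᵢ(x) = Π_{j≠i} (x - xⱼ)/(xᵢ - xⱼ)

L_0(0.7) = (0.7 - 1)/(0 - 1) = 0.300000
L_1(0.7) = (0.7 - 0)/(1 - 0) = 0.700000

P(0.7) = 6×L_0(0.7) + (-4)×L_1(0.7)
P(0.7) = -1.000000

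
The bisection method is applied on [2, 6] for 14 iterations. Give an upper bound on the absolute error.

Bisection error bound: |error| ≤ (b-a)/2^n
|error| ≤ (6 - 2)/2^14 = 4/2^14
|error| ≤ 0.0002441406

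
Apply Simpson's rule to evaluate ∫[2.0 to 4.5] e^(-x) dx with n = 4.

f(x) = e^(-x)
a = 2.0, b = 4.5, n = 4
h = (b - a)/n = 0.625000

Simpson's rule: (h/3)[f(x₀) + 4f(x₁) + 2f(x₂) + ... + f(xₙ)]

x_0 = 2.0000, f(x_0) = 0.135335, coefficient = 1
x_1 = 2.6250, f(x_1) = 0.072440, coefficient = 4
x_2 = 3.2500, f(x_2) = 0.038774, coefficient = 2
x_3 = 3.8750, f(x_3) = 0.020754, coefficient = 4
x_4 = 4.5000, f(x_4) = 0.011109, coefficient = 1

I ≈ (0.625000/3) × 0.596769 = 0.124327
Exact value: 0.124226
Error: 0.000101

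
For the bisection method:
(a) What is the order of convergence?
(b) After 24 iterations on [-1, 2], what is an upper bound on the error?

(a) Bisection has linear (order 1) convergence; the error is halved each step.

(b) Error bound = (b-a)/2^n = (2 - (-1))/2^{24}
    = 3/2^{24}

(a) 1 (linear); (b) error ≤ 1.79e-07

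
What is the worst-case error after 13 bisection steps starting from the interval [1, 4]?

Bisection error bound: |error| ≤ (b-a)/2^n
|error| ≤ (4 - 1)/2^13 = 3/2^13
|error| ≤ 0.0003662109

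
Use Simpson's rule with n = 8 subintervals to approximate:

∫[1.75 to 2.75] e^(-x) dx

f(x) = e^(-x)
a = 1.75, b = 2.75, n = 8
h = (b - a)/n = 0.125000

Simpson's rule: (h/3)[f(x₀) + 4f(x₁) + 2f(x₂) + ... + f(xₙ)]

x_0 = 1.7500, f(x_0) = 0.173774, coefficient = 1
x_1 = 1.8750, f(x_1) = 0.153355, coefficient = 4
x_2 = 2.0000, f(x_2) = 0.135335, coefficient = 2
x_3 = 2.1250, f(x_3) = 0.119433, coefficient = 4
x_4 = 2.2500, f(x_4) = 0.105399, coefficient = 2
x_5 = 2.3750, f(x_5) = 0.093014, coefficient = 4
x_6 = 2.5000, f(x_6) = 0.082085, coefficient = 2
x_7 = 2.6250, f(x_7) = 0.072440, coefficient = 4
x_8 = 2.7500, f(x_8) = 0.063928, coefficient = 1

I ≈ (0.125000/3) × 2.636310 = 0.109846
Exact value: 0.109846
Error: 0.000000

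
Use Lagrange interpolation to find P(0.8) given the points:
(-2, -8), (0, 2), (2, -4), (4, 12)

Lagrange interpolation formula:
P(x) = Σ yᵢ × Lᵢ(x)
where Lᵢ(x) = Π_{j≠i} (x - xⱼ)/(xᵢ - xⱼ)

L_0(0.8) = (0.8 - 0)/(-2 - 0) × (0.8 - 2)/(-2 - 2) × (0.8 - 4)/(-2 - 4) = -0.064000
L_1(0.8) = (0.8 - (-2))/(0 - (-2)) × (0.8 - 2)/(0 - 2) × (0.8 - 4)/(0 - 4) = 0.672000
L_2(0.8) = (0.8 - (-2))/(2 - (-2)) × (0.8 - 0)/(2 - 0) × (0.8 - 4)/(2 - 4) = 0.448000
L_3(0.8) = (0.8 - (-2))/(4 - (-2)) × (0.8 - 0)/(4 - 0) × (0.8 - 2)/(4 - 2) = -0.056000

P(0.8) = (-8)×L_0(0.8) + 2×L_1(0.8) + (-4)×L_2(0.8) + 12×L_3(0.8)
P(0.8) = -0.608000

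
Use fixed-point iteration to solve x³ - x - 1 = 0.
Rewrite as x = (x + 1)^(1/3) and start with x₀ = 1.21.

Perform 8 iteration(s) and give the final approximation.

Equation: x³ - x - 1 = 0
Fixed-point form: x = (x + 1)^(1/3)
x₀ = 1.21

x_1 = g(1.210000) = 1.302559
x_2 = g(1.302559) = 1.320496
x_3 = g(1.320496) = 1.323915
x_4 = g(1.323915) = 1.324566
x_5 = g(1.324566) = 1.324689
x_6 = g(1.324689) = 1.324712
x_7 = g(1.324712) = 1.324717
x_8 = g(1.324717) = 1.324718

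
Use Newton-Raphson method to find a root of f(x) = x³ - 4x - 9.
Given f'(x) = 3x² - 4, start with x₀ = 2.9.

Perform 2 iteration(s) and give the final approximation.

f(x) = x³ - 4x - 9
f'(x) = 3x² - 4
x₀ = 2.9

Newton-Raphson formula: x_{n+1} = x_n - f(x_n)/f'(x_n)

Iteration 1:
  f(2.900000) = 3.789000
  f'(2.900000) = 21.230000
  x_1 = 2.900000 - 3.789000/21.230000 = 2.721526
Iteration 2:
  f(2.721526) = 0.271435
  f'(2.721526) = 18.220114
  x_2 = 2.721526 - 0.271435/18.220114 = 2.706629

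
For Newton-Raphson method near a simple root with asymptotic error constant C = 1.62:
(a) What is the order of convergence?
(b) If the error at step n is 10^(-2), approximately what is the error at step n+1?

(a) Newton-Raphson has quadratic (order 2) convergence near simple roots.
    This means |e_{n+1}| ≈ C|e_n|².

(b) With |e_n| = 10^(-2) and C = 1.62:
    |e_{n+1}| ≈ 1.62 × (10^(-2))² = 1.62 × 10^(-4)

(a) 2 (quadratic); (b) |e_{n+1}| ≈ 1.620e-04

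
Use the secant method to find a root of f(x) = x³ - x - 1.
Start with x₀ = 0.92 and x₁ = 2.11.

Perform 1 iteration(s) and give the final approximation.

f(x) = x³ - x - 1
x₀ = 0.92, x₁ = 2.11

Secant formula: x_{n+1} = x_n - f(x_n)(x_n - x_{n-1})/(f(x_n) - f(x_{n-1}))

Iteration 1:
  f(0.920000) = -1.141312
  f(2.110000) = 6.283931
  x_2 = 2.110000 - 6.283931×(2.110000 - 0.920000)/(6.283931 - (-1.141312))
       = 1.102911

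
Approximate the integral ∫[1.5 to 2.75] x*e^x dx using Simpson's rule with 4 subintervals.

f(x) = x*e^x
a = 1.5, b = 2.75, n = 4
h = (b - a)/n = 0.312500

Simpson's rule: (h/3)[f(x₀) + 4f(x₁) + 2f(x₂) + ... + f(xₙ)]

x_0 = 1.5000, f(x_0) = 6.722534, coefficient = 1
x_1 = 1.8125, f(x_1) = 11.102909, coefficient = 4
x_2 = 2.1250, f(x_2) = 17.792407, coefficient = 2
x_3 = 2.4375, f(x_3) = 27.895710, coefficient = 4
x_4 = 2.7500, f(x_4) = 43.017238, coefficient = 1

I ≈ (0.312500/3) × 241.319061 = 25.137402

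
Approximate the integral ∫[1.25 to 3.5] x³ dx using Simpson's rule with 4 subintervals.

f(x) = x³
a = 1.25, b = 3.5, n = 4
h = (b - a)/n = 0.562500

Simpson's rule: (h/3)[f(x₀) + 4f(x₁) + 2f(x₂) + ... + f(xₙ)]

x_0 = 1.2500, f(x_0) = 1.953125, coefficient = 1
x_1 = 1.8125, f(x_1) = 5.954346, coefficient = 4
x_2 = 2.3750, f(x_2) = 13.396484, coefficient = 2
x_3 = 2.9375, f(x_3) = 25.347412, coefficient = 4
x_4 = 3.5000, f(x_4) = 42.875000, coefficient = 1

I ≈ (0.562500/3) × 196.828125 = 36.905273
Exact value: 36.905273
Error: 0.000000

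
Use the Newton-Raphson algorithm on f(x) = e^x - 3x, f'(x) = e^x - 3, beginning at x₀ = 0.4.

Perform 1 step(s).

f(x) = e^x - 3x
f'(x) = e^x - 3
x₀ = 0.4

Newton-Raphson formula: x_{n+1} = x_n - f(x_n)/f'(x_n)

Iteration 1:
  f(0.400000) = 0.291825
  f'(0.400000) = -1.508175
  x_1 = 0.400000 - 0.291825/(-1.508175) = 0.593495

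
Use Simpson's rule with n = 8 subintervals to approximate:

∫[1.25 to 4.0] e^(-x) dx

f(x) = e^(-x)
a = 1.25, b = 4.0, n = 8
h = (b - a)/n = 0.343750

Simpson's rule: (h/3)[f(x₀) + 4f(x₁) + 2f(x₂) + ... + f(xₙ)]

x_0 = 1.2500, f(x_0) = 0.286505, coefficient = 1
x_1 = 1.5938, f(x_1) = 0.203162, coefficient = 4
x_2 = 1.9375, f(x_2) = 0.144064, coefficient = 2
x_3 = 2.2812, f(x_3) = 0.102156, coefficient = 4
x_4 = 2.6250, f(x_4) = 0.072440, coefficient = 2
x_5 = 2.9688, f(x_5) = 0.051367, coefficient = 4
x_6 = 3.3125, f(x_6) = 0.036425, coefficient = 2
x_7 = 3.6562, f(x_7) = 0.025829, coefficient = 4
x_8 = 4.0000, f(x_8) = 0.018316, coefficient = 1

I ≈ (0.343750/3) × 2.340739 = 0.268210
Exact value: 0.268189
Error: 0.000021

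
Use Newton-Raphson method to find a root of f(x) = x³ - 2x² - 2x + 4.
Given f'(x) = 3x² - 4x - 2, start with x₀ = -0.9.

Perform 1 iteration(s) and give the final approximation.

f(x) = x³ - 2x² - 2x + 4
f'(x) = 3x² - 4x - 2
x₀ = -0.9

Newton-Raphson formula: x_{n+1} = x_n - f(x_n)/f'(x_n)

Iteration 1:
  f(-0.900000) = 3.451000
  f'(-0.900000) = 4.030000
  x_1 = -0.900000 - 3.451000/4.030000 = -1.756328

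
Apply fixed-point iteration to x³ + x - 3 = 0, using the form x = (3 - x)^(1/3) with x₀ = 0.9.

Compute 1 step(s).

Equation: x³ + x - 3 = 0
Fixed-point form: x = (3 - x)^(1/3)
x₀ = 0.9

x_1 = g(0.900000) = 1.280579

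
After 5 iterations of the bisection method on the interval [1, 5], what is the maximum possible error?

Bisection error bound: |error| ≤ (b-a)/2^n
|error| ≤ (5 - 1)/2^5 = 4/2^5
|error| ≤ 0.1250000000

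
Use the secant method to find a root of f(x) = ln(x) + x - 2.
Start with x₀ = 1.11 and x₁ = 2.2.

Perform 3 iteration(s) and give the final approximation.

f(x) = ln(x) + x - 2
x₀ = 1.11, x₁ = 2.2

Secant formula: x_{n+1} = x_n - f(x_n)(x_n - x_{n-1})/(f(x_n) - f(x_{n-1}))

Iteration 1:
  f(1.110000) = -0.785640
  f(2.200000) = 0.988457
  x_2 = 2.200000 - 0.988457×(2.200000 - 1.110000)/(0.988457 - (-0.785640))
       = 1.592695
Iteration 2:
  f(2.200000) = 0.988457
  f(1.592695) = 0.058122
  x_3 = 1.592695 - 0.058122×(1.592695 - 2.200000)/(0.058122 - 0.988457)
       = 1.554754
Iteration 3:
  f(1.592695) = 0.058122
  f(1.554754) = -0.003929
  x_4 = 1.554754 - (-0.003929)×(1.554754 - 1.592695)/(-0.003929 - 0.058122)
       = 1.557156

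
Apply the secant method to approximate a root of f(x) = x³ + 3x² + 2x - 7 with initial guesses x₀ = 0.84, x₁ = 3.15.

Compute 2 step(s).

f(x) = x³ + 3x² + 2x - 7
x₀ = 0.84, x₁ = 3.15

Secant formula: x_{n+1} = x_n - f(x_n)(x_n - x_{n-1})/(f(x_n) - f(x_{n-1}))

Iteration 1:
  f(0.840000) = -2.610496
  f(3.150000) = 60.323375
  x_2 = 3.150000 - 60.323375×(3.150000 - 0.840000)/(60.323375 - (-2.610496))
       = 0.935819
Iteration 2:
  f(3.150000) = 60.323375
  f(0.935819) = -1.681543
  x_3 = 0.935819 - (-1.681543)×(0.935819 - 3.150000)/(-1.681543 - 60.323375)
       = 0.995866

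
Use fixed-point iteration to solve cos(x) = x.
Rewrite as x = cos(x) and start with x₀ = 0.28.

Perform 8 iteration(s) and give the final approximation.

Equation: cos(x) = x
Fixed-point form: x = cos(x)
x₀ = 0.28

x_1 = g(0.280000) = 0.961055
x_2 = g(0.961055) = 0.572655
x_3 = g(0.572655) = 0.840465
x_4 = g(0.840465) = 0.667116
x_5 = g(0.667116) = 0.785609
x_6 = g(0.785609) = 0.706958
x_7 = g(0.706958) = 0.760342
x_8 = g(0.760342) = 0.724601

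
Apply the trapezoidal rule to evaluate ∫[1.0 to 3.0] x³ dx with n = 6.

f(x) = x³
a = 1.0, b = 3.0, n = 6
h = (b - a)/n = 0.333333

Trapezoidal rule: (h/2)[f(x₀) + 2f(x₁) + 2f(x₂) + ... + f(xₙ)]

x_0 = 1.0000, f(x_0) = 1.000000, coefficient = 1
x_1 = 1.3333, f(x_1) = 2.370370, coefficient = 2
x_2 = 1.6667, f(x_2) = 4.629630, coefficient = 2
x_3 = 2.0000, f(x_3) = 8.000000, coefficient = 2
x_4 = 2.3333, f(x_4) = 12.703704, coefficient = 2
x_5 = 2.6667, f(x_5) = 18.962963, coefficient = 2
x_6 = 3.0000, f(x_6) = 27.000000, coefficient = 1

I ≈ (0.333333/2) × 121.333333 = 20.222222
Exact value: 20.000000
Error: 0.222222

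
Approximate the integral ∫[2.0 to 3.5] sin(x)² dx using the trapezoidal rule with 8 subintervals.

f(x) = sin(x)²
a = 2.0, b = 3.5, n = 8
h = (b - a)/n = 0.187500

Trapezoidal rule: (h/2)[f(x₀) + 2f(x₁) + 2f(x₂) + ... + f(xₙ)]

x_0 = 2.0000, f(x_0) = 0.826822, coefficient = 1
x_1 = 2.1875, f(x_1) = 0.665512, coefficient = 2
x_2 = 2.3750, f(x_2) = 0.481199, coefficient = 2
x_3 = 2.5625, f(x_3) = 0.299499, coefficient = 2
x_4 = 2.7500, f(x_4) = 0.145665, coefficient = 2
x_5 = 2.9375, f(x_5) = 0.041079, coefficient = 2
x_6 = 3.1250, f(x_6) = 0.000275, coefficient = 2
x_7 = 3.3125, f(x_7) = 0.028926, coefficient = 2
x_8 = 3.5000, f(x_8) = 0.123049, coefficient = 1

I ≈ (0.187500/2) × 4.274181 = 0.400704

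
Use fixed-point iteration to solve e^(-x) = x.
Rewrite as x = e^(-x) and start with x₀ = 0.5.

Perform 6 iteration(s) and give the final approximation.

Equation: e^(-x) = x
Fixed-point form: x = e^(-x)
x₀ = 0.5

x_1 = g(0.500000) = 0.606531
x_2 = g(0.606531) = 0.545239
x_3 = g(0.545239) = 0.579703
x_4 = g(0.579703) = 0.560065
x_5 = g(0.560065) = 0.571172
x_6 = g(0.571172) = 0.564863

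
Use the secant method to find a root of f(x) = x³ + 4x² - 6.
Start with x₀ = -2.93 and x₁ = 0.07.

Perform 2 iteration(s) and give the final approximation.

f(x) = x³ + 4x² - 6
x₀ = -2.93, x₁ = 0.07

Secant formula: x_{n+1} = x_n - f(x_n)(x_n - x_{n-1})/(f(x_n) - f(x_{n-1}))

Iteration 1:
  f(-2.930000) = 3.185843
  f(0.070000) = -5.980057
  x_2 = 0.070000 - (-5.980057)×(0.070000 - (-2.930000))/(-5.980057 - 3.185843)
       = -1.887273
Iteration 2:
  f(0.070000) = -5.980057
  f(-1.887273) = 1.525111
  x_3 = -1.887273 - 1.525111×(-1.887273 - 0.070000)/(1.525111 - (-5.980057))
       = -1.489539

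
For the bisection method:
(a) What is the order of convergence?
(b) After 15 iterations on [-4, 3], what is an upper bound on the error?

(a) Bisection has linear (order 1) convergence; the error is halved each step.

(b) Error bound = (b-a)/2^n = (3 - (-4))/2^{15}
    = 7/2^{15}

(a) 1 (linear); (b) error ≤ 2.14e-04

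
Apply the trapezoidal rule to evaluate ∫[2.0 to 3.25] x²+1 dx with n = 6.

f(x) = x²+1
a = 2.0, b = 3.25, n = 6
h = (b - a)/n = 0.208333

Trapezoidal rule: (h/2)[f(x₀) + 2f(x₁) + 2f(x₂) + ... + f(xₙ)]

x_0 = 2.0000, f(x_0) = 5.000000, coefficient = 1
x_1 = 2.2083, f(x_1) = 5.876736, coefficient = 2
x_2 = 2.4167, f(x_2) = 6.840278, coefficient = 2
x_3 = 2.6250, f(x_3) = 7.890625, coefficient = 2
x_4 = 2.8333, f(x_4) = 9.027778, coefficient = 2
x_5 = 3.0417, f(x_5) = 10.251736, coefficient = 2
x_6 = 3.2500, f(x_6) = 11.562500, coefficient = 1

I ≈ (0.208333/2) × 96.336806 = 10.035084
Exact value: 10.026042
Error: 0.009042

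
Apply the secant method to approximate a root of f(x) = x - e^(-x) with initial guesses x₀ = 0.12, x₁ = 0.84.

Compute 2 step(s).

f(x) = x - e^(-x)
x₀ = 0.12, x₁ = 0.84

Secant formula: x_{n+1} = x_n - f(x_n)(x_n - x_{n-1})/(f(x_n) - f(x_{n-1}))

Iteration 1:
  f(0.120000) = -0.766920
  f(0.840000) = 0.408289
  x_2 = 0.840000 - 0.408289×(0.840000 - 0.120000)/(0.408289 - (-0.766920))
       = 0.589859
Iteration 2:
  f(0.840000) = 0.408289
  f(0.589859) = 0.035453
  x_3 = 0.589859 - 0.035453×(0.589859 - 0.840000)/(0.035453 - 0.408289)
       = 0.566073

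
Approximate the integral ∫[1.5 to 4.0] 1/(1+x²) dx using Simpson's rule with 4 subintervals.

f(x) = 1/(1+x²)
a = 1.5, b = 4.0, n = 4
h = (b - a)/n = 0.625000

Simpson's rule: (h/3)[f(x₀) + 4f(x₁) + 2f(x₂) + ... + f(xₙ)]

x_0 = 1.5000, f(x_0) = 0.307692, coefficient = 1
x_1 = 2.1250, f(x_1) = 0.181303, coefficient = 4
x_2 = 2.7500, f(x_2) = 0.116788, coefficient = 2
x_3 = 3.3750, f(x_3) = 0.080706, coefficient = 4
x_4 = 4.0000, f(x_4) = 0.058824, coefficient = 1

I ≈ (0.625000/3) × 1.648130 = 0.343360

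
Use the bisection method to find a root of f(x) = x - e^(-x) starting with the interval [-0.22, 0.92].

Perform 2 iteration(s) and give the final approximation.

f(x) = x - e^(-x)
Initial interval: [-0.22, 0.92]

Iteration 1:
  c_1 = (-0.220000 + 0.920000)/2 = 0.350000
  f(c_1) = f(0.350000) = -0.354688
  f(a) × f(c) ≥ 0, new interval: [0.350000, 0.920000]
Iteration 2:
  c_2 = (0.350000 + 0.920000)/2 = 0.635000
  f(c_2) = f(0.635000) = 0.105065
  f(a) × f(c) < 0, new interval: [0.350000, 0.635000]

After 2 iteration(s), the approximation is c_2 = 0.635000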